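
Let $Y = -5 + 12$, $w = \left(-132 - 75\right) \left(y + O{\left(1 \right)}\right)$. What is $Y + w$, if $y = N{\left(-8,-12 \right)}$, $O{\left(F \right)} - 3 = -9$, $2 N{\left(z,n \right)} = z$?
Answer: $2077$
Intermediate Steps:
$N{\left(z,n \right)} = \frac{z}{2}$
$O{\left(F \right)} = -6$ ($O{\left(F \right)} = 3 - 9 = -6$)
$y = -4$ ($y = \frac{1}{2} \left(-8\right) = -4$)
$w = 2070$ ($w = \left(-132 - 75\right) \left(-4 - 6\right) = \left(-207\right) \left(-10\right) = 2070$)
$Y = 7$
$Y + w = 7 + 2070 = 2077$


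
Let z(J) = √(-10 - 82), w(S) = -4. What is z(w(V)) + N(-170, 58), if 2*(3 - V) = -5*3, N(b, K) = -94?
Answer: -94 + 2*I*√23 ≈ -94.0 + 9.5917*I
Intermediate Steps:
V = 21/2 (V = 3 - (-5)*3/2 = 3 - ½*(-15) = 3 + 15/2 = 21/2 ≈ 10.500)
z(J) = 2*I*√23 (z(J) = √(-92) = 2*I*√23)
z(w(V)) + N(-170, 58) = 2*I*√23 - 94 = -94 + 2*I*√23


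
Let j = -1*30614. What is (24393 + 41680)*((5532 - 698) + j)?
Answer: -1703361940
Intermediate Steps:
j = -30614
(24393 + 41680)*((5532 - 698) + j) = (24393 + 41680)*((5532 - 698) - 30614) = 66073*(4834 - 30614) = 66073*(-25780) = -1703361940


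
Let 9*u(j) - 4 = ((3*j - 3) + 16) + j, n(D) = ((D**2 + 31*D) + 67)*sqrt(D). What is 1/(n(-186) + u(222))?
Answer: 8145/12580662370219 - 2340657*I*sqrt(186)/12580662370219 ≈ 6.4742e-10 - 2.5374e-6*I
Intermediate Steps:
n(D) = sqrt(D)*(67 + D**2 + 31*D) (n(D) = (67 + D**2 + 31*D)*sqrt(D) = sqrt(D)*(67 + D**2 + 31*D))
u(j) = 17/9 + 4*j/9 (u(j) = 4/9 + (((3*j - 3) + 16) + j)/9 = 4/9 + (((-3 + 3*j) + 16) + j)/9 = 4/9 + ((13 + 3*j) + j)/9 = 4/9 + (13 + 4*j)/9 = 4/9 + (13/9 + 4*j/9) = 17/9 + 4*j/9)
1/(n(-186) + u(222)) = 1/(sqrt(-186)*(67 + (-186)**2 + 31*(-186)) + (17/9 + (4/9)*222)) = 1/((I*sqrt(186))*(67 + 34596 - 5766) + (17/9 + 296/3)) = 1/((I*sqrt(186))*28897 + 905/9) = 1/(28897*I*sqrt(186) + 905/9) = 1/(905/9 + 28897*I*sqrt(186))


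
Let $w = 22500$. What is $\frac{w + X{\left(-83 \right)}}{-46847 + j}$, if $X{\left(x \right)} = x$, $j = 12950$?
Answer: $- \frac{22417}{33897} \approx -0.66133$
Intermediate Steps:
$\frac{w + X{\left(-83 \right)}}{-46847 + j} = \frac{22500 - 83}{-46847 + 12950} = \frac{22417}{-33897} = 22417 \left(- \frac{1}{33897}\right) = - \frac{22417}{33897}$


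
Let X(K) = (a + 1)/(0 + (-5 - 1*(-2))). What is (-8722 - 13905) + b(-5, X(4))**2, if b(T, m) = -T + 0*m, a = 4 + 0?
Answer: -22602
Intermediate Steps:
a = 4
X(K) = -5/3 (X(K) = (4 + 1)/(0 + (-5 - 1*(-2))) = 5/(0 + (-5 + 2)) = 5/(0 - 3) = 5/(-3) = 5*(-1/3) = -5/3)
b(T, m) = -T (b(T, m) = -T + 0 = -T)
(-8722 - 13905) + b(-5, X(4))**2 = (-8722 - 13905) + (-1*(-5))**2 = -22627 + 5**2 = -22627 + 25 = -22602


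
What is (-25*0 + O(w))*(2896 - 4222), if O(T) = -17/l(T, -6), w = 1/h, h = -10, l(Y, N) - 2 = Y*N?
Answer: 8670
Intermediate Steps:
l(Y, N) = 2 + N*Y (l(Y, N) = 2 + Y*N = 2 + N*Y)
w = -1/10 (w = 1/(-10) = -1/10 ≈ -0.10000)
O(T) = -17/(2 - 6*T)
(-25*0 + O(w))*(2896 - 4222) = (-25*0 + 17/(2*(-1 + 3*(-1/10))))*(2896 - 4222) = (0 + 17/(2*(-1 - 3/10)))*(-1326) = (0 + 17/(2*(-13/10)))*(-1326) = (0 + (17/2)*(-10/13))*(-1326) = (0 - 85/13)*(-1326) = -85/13*(-1326) = 8670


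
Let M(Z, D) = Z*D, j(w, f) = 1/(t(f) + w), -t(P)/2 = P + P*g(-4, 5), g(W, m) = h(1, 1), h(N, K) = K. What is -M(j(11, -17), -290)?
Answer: 290/79 ≈ 3.6709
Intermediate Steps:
g(W, m) = 1
t(P) = -4*P (t(P) = -2*(P + P*1) = -2*(P + P) = -4*P)
j(w, f) = 1/(w - 4*f) (j(w, f) = 1/(-4*f + w) = 1/(w - 4*f))
M(Z, D) = D*Z
-M(j(11, -17), -290) = -(-290)/(11 - 4*(-17)) = -(-290)/(11 + 68) = -(-290)/79 = -1*(-290/79) = 290/79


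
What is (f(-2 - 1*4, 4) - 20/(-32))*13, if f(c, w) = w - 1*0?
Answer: 481/8 ≈ 60.125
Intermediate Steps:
f(c, w) = w (f(c, w) = w + 0 = w)
(f(-2 - 1*4, 4) - 20/(-32))*13 = (4 - 20/(-32))*13 = (4 - 20*(-1/32))*13 = (4 + 5/8)*13 = (37/8)*13 = 481/8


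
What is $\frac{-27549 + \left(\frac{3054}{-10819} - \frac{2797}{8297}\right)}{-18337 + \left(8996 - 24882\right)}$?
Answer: $\frac{2472998279188}{3072035911189} \approx 0.805$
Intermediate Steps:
$\frac{-27549 + \left(\frac{3054}{-10819} - \frac{2797}{8297}\right)}{-18337 + \left(8996 - 24882\right)} = \frac{-27549 + \left(3054 \left(- \frac{1}{10819}\right) - \frac{2797}{8297}\right)}{-18337 + \left(8996 - 24882\right)} = \frac{-27549 - \frac{55599781}{89765243}}{-18337 - 15886} = \frac{-27549 - \frac{55599781}{89765243}}{-34223} = \left(- \frac{2472998279188}{89765243}\right) \left(- \frac{1}{34223}\right) = \frac{2472998279188}{3072035911189}$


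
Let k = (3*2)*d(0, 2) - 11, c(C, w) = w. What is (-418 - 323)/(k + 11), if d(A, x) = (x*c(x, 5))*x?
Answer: -247/40 ≈ -6.1750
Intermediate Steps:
d(A, x) = 5*x² (d(A, x) = (x*5)*x = (5*x)*x = 5*x²)
k = 109 (k = (3*2)*(5*2²) - 11 = 6*(5*4) - 11 = 6*20 - 11 = 120 - 11 = 109)
(-418 - 323)/(k + 11) = (-418 - 323)/(109 + 11) = -741/120 = -741*1/120 = -247/40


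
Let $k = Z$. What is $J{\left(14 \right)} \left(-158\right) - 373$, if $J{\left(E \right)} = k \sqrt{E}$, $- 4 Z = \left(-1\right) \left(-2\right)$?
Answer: $-373 + 79 \sqrt{14} \approx -77.409$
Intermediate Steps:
$Z = - \frac{1}{2}$ ($Z = - \frac{\left(-1\right) \left(-2\right)}{4} = \left(- \frac{1}{4}\right) 2 = - \frac{1}{2} \approx -0.5$)
$k = - \frac{1}{2} \approx -0.5$
$J{\left(E \right)} = - \frac{\sqrt{E}}{2}$
$J{\left(14 \right)} \left(-158\right) - 373 = - \frac{\sqrt{14}}{2} \left(-158\right) - 373 = 79 \sqrt{14} - 373 = -373 + 79 \sqrt{14}$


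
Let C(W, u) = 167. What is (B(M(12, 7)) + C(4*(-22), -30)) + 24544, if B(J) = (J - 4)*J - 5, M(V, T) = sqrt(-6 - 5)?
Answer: 24695 - 4*I*sqrt(11) ≈ 24695.0 - 13.266*I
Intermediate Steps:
M(V, T) = I*sqrt(11) (M(V, T) = sqrt(-11) = I*sqrt(11))
B(J) = -5 + J*(-4 + J) (B(J) = (-4 + J)*J - 5 = J*(-4 + J) - 5 = -5 + J*(-4 + J))
(B(M(12, 7)) + C(4*(-22), -30)) + 24544 = ((-5 + (I*sqrt(11))**2 - 4*I*sqrt(11)) + 167) + 24544 = ((-5 - 11 - 4*I*sqrt(11)) + 167) + 24544 = ((-16 - 4*I*sqrt(11)) + 167) + 24544 = (151 - 4*I*sqrt(11)) + 24544 = 24695 - 4*I*sqrt(11)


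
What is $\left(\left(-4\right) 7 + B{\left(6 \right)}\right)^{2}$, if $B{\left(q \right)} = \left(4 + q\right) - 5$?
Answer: $529$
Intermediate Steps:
$B{\left(q \right)} = -1 + q$
$\left(\left(-4\right) 7 + B{\left(6 \right)}\right)^{2} = \left(\left(-4\right) 7 + \left(-1 + 6\right)\right)^{2} = \left(-28 + 5\right)^{2} = \left(-23\right)^{2} = 529$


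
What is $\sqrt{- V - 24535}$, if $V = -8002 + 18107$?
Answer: $4 i \sqrt{2165} \approx 186.12 i$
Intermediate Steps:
$V = 10105$
$\sqrt{- V - 24535} = \sqrt{\left(-1\right) 10105 - 24535} = \sqrt{-10105 - 24535} = \sqrt{-34640} = 4 i \sqrt{2165}$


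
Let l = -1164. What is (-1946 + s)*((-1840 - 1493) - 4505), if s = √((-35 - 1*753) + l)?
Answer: 15252748 - 31352*I*√122 ≈ 1.5253e+7 - 3.4629e+5*I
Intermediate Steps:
s = 4*I*√122 (s = √((-35 - 1*753) - 1164) = √((-35 - 753) - 1164) = √(-788 - 1164) = √(-1952) = 4*I*√122 ≈ 44.181*I)
(-1946 + s)*((-1840 - 1493) - 4505) = (-1946 + 4*I*√122)*((-1840 - 1493) - 4505) = (-1946 + 4*I*√122)*(-3333 - 4505) = (-1946 + 4*I*√122)*(-7838) = 15252748 - 31352*I*√122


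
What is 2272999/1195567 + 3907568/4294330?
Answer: 7216383573363/2567079617555 ≈ 2.8111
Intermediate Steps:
2272999/1195567 + 3907568/4294330 = 2272999*(1/1195567) + 3907568*(1/4294330) = 2272999/1195567 + 1953784/2147165 = 7216383573363/2567079617555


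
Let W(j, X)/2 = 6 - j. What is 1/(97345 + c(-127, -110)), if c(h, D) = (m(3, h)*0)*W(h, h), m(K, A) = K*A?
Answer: 1/97345 ≈ 1.0273e-5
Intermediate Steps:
W(j, X) = 12 - 2*j (W(j, X) = 2*(6 - j) = 12 - 2*j)
m(K, A) = A*K
c(h, D) = 0 (c(h, D) = ((h*3)*0)*(12 - 2*h) = ((3*h)*0)*(12 - 2*h) = 0*(12 - 2*h) = 0)
1/(97345 + c(-127, -110)) = 1/(97345 + 0) = 1/97345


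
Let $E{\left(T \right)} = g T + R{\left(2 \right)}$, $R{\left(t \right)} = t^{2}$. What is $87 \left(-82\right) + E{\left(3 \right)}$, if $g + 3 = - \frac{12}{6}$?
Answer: $-7145$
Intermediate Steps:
$g = -5$ ($g = -3 - \frac{12}{6} = -3 - 2 = -5$)
$E{\left(T \right)} = 4 - 5 T$ ($E{\left(T \right)} = - 5 T + 2^{2} = - 5 T + 4 = 4 - 5 T$)
$87 \left(-82\right) + E{\left(3 \right)} = 87 \left(-82\right) + \left(4 - 15\right) = -7134 + \left(4 - 15\right) = -7134 - 11 = -7145$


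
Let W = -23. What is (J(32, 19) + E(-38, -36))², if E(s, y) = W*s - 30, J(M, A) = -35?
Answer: 654481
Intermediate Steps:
E(s, y) = -30 - 23*s (E(s, y) = -23*s - 30 = -30 - 23*s)
(J(32, 19) + E(-38, -36))² = (-35 + (-30 - 23*(-38)))² = (-35 + (-30 + 874))² = (-35 + 844)² = 809² = 654481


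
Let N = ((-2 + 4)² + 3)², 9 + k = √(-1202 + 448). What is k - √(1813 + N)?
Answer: -9 - 7*√38 + I*√754 ≈ -52.151 + 27.459*I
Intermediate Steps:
k = -9 + I*√754 (k = -9 + √(-1202 + 448) = -9 + √(-754) = -9 + I*√754 ≈ -9.0 + 27.459*I)
N = 49 (N = (2² + 3)² = (4 + 3)² = 7² = 49)
k - √(1813 + N) = (-9 + I*√754) - √(1813 + 49) = (-9 + I*√754) - √1862 = (-9 + I*√754) - 7*√38 = -9 - 7*√38 + I*√754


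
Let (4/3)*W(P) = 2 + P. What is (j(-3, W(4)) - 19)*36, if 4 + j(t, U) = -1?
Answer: -864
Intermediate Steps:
W(P) = 3/2 + 3*P/4 (W(P) = 3*(2 + P)/4 = 3/2 + 3*P/4)
j(t, U) = -5 (j(t, U) = -4 - 1 = -5)
(j(-3, W(4)) - 19)*36 = (-5 - 19)*36 = -24*36 = -864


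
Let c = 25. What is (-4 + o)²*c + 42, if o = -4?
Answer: 1642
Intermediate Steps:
(-4 + o)²*c + 42 = (-4 - 4)²*25 + 42 = (-8)²*25 + 42 = 64*25 + 42 = 1600 + 42 = 1642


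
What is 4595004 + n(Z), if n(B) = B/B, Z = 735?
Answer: 4595005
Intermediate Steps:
n(B) = 1
4595004 + n(Z) = 4595004 + 1 = 4595005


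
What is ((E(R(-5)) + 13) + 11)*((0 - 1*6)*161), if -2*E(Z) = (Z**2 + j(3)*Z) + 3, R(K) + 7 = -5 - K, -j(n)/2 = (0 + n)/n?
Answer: 8694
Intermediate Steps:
j(n) = -2 (j(n) = -2*(0 + n)/n = -2*n/n = -2*1 = -2)
R(K) = -12 - K (R(K) = -7 + (-5 - K) = -12 - K)
E(Z) = -3/2 + Z - Z**2/2 (E(Z) = -((Z**2 - 2*Z) + 3)/2 = -(3 + Z**2 - 2*Z)/2 = -3/2 + Z - Z**2/2)
((E(R(-5)) + 13) + 11)*((0 - 1*6)*161) = (((-3/2 + (-12 - 1*(-5)) - (-12 - 1*(-5))**2/2) + 13) + 11)*((0 - 1*6)*161) = (((-3/2 + (-12 + 5) - (-12 + 5)**2/2) + 13) + 11)*((0 - 6)*161) = (((-3/2 - 7 - 1/2*(-7)**2) + 13) + 11)*(-6*161) = (((-3/2 - 7 - 1/2*49) + 13) + 11)*(-966) = (((-3/2 - 7 - 49/2) + 13) + 11)*(-966) = ((-33 + 13) + 11)*(-966) = (-20 + 11)*(-966) = -9*(-966) = 8694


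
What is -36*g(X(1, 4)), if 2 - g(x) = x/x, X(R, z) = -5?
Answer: -36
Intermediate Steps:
g(x) = 1 (g(x) = 2 - x/x = 2 - 1*1 = 2 - 1 = 1)
-36*g(X(1, 4)) = -36*1 = -36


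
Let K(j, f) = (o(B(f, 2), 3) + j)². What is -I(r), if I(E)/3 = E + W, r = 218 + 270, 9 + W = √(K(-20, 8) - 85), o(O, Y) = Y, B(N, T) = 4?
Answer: -1437 - 6*√51 ≈ -1479.8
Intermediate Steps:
K(j, f) = (3 + j)²
W = -9 + 2*√51 (W = -9 + √((3 - 20)² - 85) = -9 + √((-17)² - 85) = -9 + √(289 - 85) = -9 + √204 = -9 + 2*√51 ≈ 5.2829)
r = 488
I(E) = -27 + 3*E + 6*√51 (I(E) = 3*(E + (-9 + 2*√51)) = 3*(-9 + E + 2*√51) = -27 + 3*E + 6*√51)
-I(r) = -(-27 + 3*488 + 6*√51) = -(-27 + 1464 + 6*√51) = -(1437 + 6*√51) = -1437 - 6*√51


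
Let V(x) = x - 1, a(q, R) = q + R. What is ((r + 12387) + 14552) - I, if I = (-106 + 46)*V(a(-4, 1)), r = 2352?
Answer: 29051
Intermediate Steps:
a(q, R) = R + q
V(x) = -1 + x
I = 240 (I = (-106 + 46)*(-1 + (1 - 4)) = -60*(-1 - 3) = -60*(-4) = 240)
((r + 12387) + 14552) - I = ((2352 + 12387) + 14552) - 1*240 = (14739 + 14552) - 240 = 29291 - 240 = 29051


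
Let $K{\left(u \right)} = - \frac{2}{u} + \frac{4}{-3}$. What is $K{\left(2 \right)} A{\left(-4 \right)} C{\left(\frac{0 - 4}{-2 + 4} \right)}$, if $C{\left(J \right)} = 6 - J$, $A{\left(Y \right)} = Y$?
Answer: $\frac{224}{3} \approx 74.667$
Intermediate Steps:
$K{\left(u \right)} = - \frac{4}{3} - \frac{2}{u}$ ($K{\left(u \right)} = - \frac{2}{u} + 4 \left(- \frac{1}{3}\right) = - \frac{2}{u} - \frac{4}{3} = - \frac{4}{3} - \frac{2}{u}$)
$K{\left(2 \right)} A{\left(-4 \right)} C{\left(\frac{0 - 4}{-2 + 4} \right)} = \left(- \frac{4}{3} - \frac{2}{2}\right) \left(-4\right) \left(6 - \frac{0 - 4}{-2 + 4}\right) = \left(- \frac{4}{3} - 1\right) \left(-4\right) \left(6 - - \frac{4}{2}\right) = \left(- \frac{4}{3} - 1\right) \left(-4\right) \left(6 - \left(-4\right) \frac{1}{2}\right) = \left(- \frac{7}{3}\right) \left(-4\right) \left(6 - -2\right) = \frac{28 \left(6 + 2\right)}{3} = \frac{28}{3} \cdot 8 = \frac{224}{3}$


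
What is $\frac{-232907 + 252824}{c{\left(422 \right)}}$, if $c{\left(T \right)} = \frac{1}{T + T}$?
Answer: $16809948$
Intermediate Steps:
$c{\left(T \right)} = \frac{1}{2 T}$
$\frac{-232907 + 252824}{c{\left(422 \right)}} = \frac{-232907 + 252824}{\frac{1}{2} \cdot \frac{1}{422}} = \frac{19917}{\frac{1}{2} \cdot \frac{1}{422}} = 19917 \frac{1}{\frac{1}{844}} = 19917 \cdot 844 = 16809948$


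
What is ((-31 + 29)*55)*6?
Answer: -660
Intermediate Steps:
((-31 + 29)*55)*6 = -2*55*6 = -110*6 = -660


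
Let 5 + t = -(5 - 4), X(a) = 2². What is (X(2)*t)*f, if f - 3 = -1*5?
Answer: 48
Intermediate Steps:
X(a) = 4
t = -6 (t = -5 - (5 - 4) = -5 - 1*1 = -5 - 1 = -6)
f = -2 (f = 3 - 1*5 = 3 - 5 = -2)
(X(2)*t)*f = (4*(-6))*(-2) = -24*(-2) = 48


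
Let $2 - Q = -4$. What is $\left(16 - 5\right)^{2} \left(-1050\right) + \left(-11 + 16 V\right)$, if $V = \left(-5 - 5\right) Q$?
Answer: $-128021$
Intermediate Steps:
$Q = 6$ ($Q = 2 - -4 = 2 + 4 = 6$)
$V = -60$ ($V = \left(-5 - 5\right) 6 = \left(-10\right) 6 = -60$)
$\left(16 - 5\right)^{2} \left(-1050\right) + \left(-11 + 16 V\right) = \left(16 - 5\right)^{2} \left(-1050\right) + \left(-11 + 16 \left(-60\right)\right) = 11^{2} \left(-1050\right) - 971 = 121 \left(-1050\right) - 971 = -127050 - 971 = -128021$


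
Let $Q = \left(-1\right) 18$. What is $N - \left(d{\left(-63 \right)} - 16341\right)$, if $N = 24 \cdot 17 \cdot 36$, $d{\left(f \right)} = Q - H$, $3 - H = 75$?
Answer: $30975$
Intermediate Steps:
$H = -72$ ($H = 3 - 75 = -72$)
$Q = -18$
$d{\left(f \right)} = 54$ ($d{\left(f \right)} = -18 - -72 = -18 + 72 = 54$)
$N = 14688$ ($N = 408 \cdot 36 = 14688$)
$N - \left(d{\left(-63 \right)} - 16341\right) = 14688 - \left(54 - 16341\right) = 14688 - -16287 = 14688 + 16287 = 30975$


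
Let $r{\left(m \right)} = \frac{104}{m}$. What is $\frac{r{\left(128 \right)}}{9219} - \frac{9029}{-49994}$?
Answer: $\frac{95175967}{526736784} \approx 0.18069$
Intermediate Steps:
$\frac{r{\left(128 \right)}}{9219} - \frac{9029}{-49994} = \frac{104 \cdot \frac{1}{128}}{9219} - \frac{9029}{-49994} = 104 \cdot \frac{1}{128} \cdot \frac{1}{9219} - - \frac{9029}{49994} = \frac{13}{16} \cdot \frac{1}{9219} + \frac{9029}{49994} = \frac{13}{147504} + \frac{9029}{49994} = \frac{95175967}{526736784}$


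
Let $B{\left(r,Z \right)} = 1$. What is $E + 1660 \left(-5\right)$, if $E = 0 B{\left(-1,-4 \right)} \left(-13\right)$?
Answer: $-8300$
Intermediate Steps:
$E = 0$ ($E = 0 \cdot 1 \left(-13\right) = 0 \left(-13\right) = 0$)
$E + 1660 \left(-5\right) = 0 + 1660 \left(-5\right) = 0 - 8300 = -8300$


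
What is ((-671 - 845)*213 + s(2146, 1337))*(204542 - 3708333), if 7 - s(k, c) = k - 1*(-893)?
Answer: 1142025638540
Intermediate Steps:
s(k, c) = -886 - k (s(k, c) = 7 - (k - 1*(-893)) = 7 - (k + 893) = 7 - (893 + k) = 7 + (-893 - k) = -886 - k)
((-671 - 845)*213 + s(2146, 1337))*(204542 - 3708333) = ((-671 - 845)*213 + (-886 - 1*2146))*(204542 - 3708333) = (-1516*213 + (-886 - 2146))*(-3503791) = (-322908 - 3032)*(-3503791) = -325940*(-3503791) = 1142025638540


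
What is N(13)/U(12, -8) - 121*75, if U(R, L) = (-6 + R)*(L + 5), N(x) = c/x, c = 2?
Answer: -1061776/117 ≈ -9075.0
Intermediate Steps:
N(x) = 2/x
U(R, L) = (-6 + R)*(5 + L)
N(13)/U(12, -8) - 121*75 = (2/13)/(-30 - 6*(-8) + 5*12 - 8*12) - 121*75 = (2*(1/13))/(-30 + 48 + 60 - 96) - 9075 = (2/13)/(-18) - 9075 = (2/13)*(-1/18) - 9075 = -1/117 - 9075 = -1061776/117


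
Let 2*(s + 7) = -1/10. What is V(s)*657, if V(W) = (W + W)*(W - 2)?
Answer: 16767297/200 ≈ 83837.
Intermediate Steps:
s = -141/20 (s = -7 + (-1/10)/2 = -7 + (-1*⅒)/2 = -7 + (½)*(-⅒) = -7 - 1/20 = -141/20 ≈ -7.0500)
V(W) = 2*W*(-2 + W) (V(W) = (2*W)*(-2 + W) = 2*W*(-2 + W))
V(s)*657 = (2*(-141/20)*(-2 - 141/20))*657 = (2*(-141/20)*(-181/20))*657 = (25521/200)*657 = 16767297/200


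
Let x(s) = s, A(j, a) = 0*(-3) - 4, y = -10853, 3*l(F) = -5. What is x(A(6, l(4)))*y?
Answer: 43412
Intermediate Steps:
l(F) = -5/3 (l(F) = (⅓)*(-5) = -5/3)
A(j, a) = -4 (A(j, a) = 0 - 4 = -4)
x(A(6, l(4)))*y = -4*(-10853) = 43412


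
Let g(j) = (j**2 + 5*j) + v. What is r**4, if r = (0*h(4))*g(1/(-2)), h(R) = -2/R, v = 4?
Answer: 0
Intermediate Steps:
g(j) = 4 + j**2 + 5*j (g(j) = (j**2 + 5*j) + 4 = 4 + j**2 + 5*j)
r = 0 (r = (0*(-2/4))*(4 + (1/(-2))**2 + 5/(-2)) = (0*(-2*1/4))*(4 + (-1/2)**2 + 5*(-1/2)) = (0*(-1/2))*(4 + 1/4 - 5/2) = 0*(7/4) = 0)
r**4 = 0**4 = 0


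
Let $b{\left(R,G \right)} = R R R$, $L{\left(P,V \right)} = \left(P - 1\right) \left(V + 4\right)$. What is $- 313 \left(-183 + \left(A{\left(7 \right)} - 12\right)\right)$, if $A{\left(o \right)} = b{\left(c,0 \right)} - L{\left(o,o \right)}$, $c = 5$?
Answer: $42568$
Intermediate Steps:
$L{\left(P,V \right)} = \left(-1 + P\right) \left(4 + V\right)$
$b{\left(R,G \right)} = R^{3}$ ($b{\left(R,G \right)} = R^{2} R = R^{3}$)
$A{\left(o \right)} = 129 - o^{2} - 3 o$ ($A{\left(o \right)} = 5^{3} - \left(-4 - o + 4 o + o o\right) = 125 - \left(-4 - o + 4 o + o^{2}\right) = 125 - \left(-4 + o^{2} + 3 o\right) = 129 - o^{2} - 3 o$)
$- 313 \left(-183 + \left(A{\left(7 \right)} - 12\right)\right) = - 313 \left(-183 - -47\right) = - 313 \left(-183 + \left(59 - 12\right)\right) = - 313 \left(-183 + 47\right) = \left(-313\right) \left(-136\right) = 42568$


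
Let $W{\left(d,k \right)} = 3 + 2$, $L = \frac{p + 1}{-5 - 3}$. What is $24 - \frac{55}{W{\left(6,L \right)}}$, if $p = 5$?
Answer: $13$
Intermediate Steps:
$L = - \frac{3}{4}$ ($L = \frac{5 + 1}{-5 - 3} = \frac{6}{-8} = 6 \left(- \frac{1}{8}\right) = - \frac{3}{4} \approx -0.75$)
$W{\left(d,k \right)} = 5$
$24 - \frac{55}{W{\left(6,L \right)}} = 24 - \frac{55}{5} = 24 - 11 = 13$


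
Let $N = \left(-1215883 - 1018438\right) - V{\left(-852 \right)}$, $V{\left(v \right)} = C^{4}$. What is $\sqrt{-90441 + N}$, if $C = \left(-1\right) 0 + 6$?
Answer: $i \sqrt{2326058} \approx 1525.1 i$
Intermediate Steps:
$C = 6$ ($C = 0 + 6 = 6$)
$V{\left(v \right)} = 1296$ ($V{\left(v \right)} = 6^{4} = 1296$)
$N = -2235617$ ($N = \left(-1215883 - 1018438\right) - 1296 = -2234321 - 1296 = -2235617$)
$\sqrt{-90441 + N} = \sqrt{-90441 - 2235617} = \sqrt{-2326058} = i \sqrt{2326058}$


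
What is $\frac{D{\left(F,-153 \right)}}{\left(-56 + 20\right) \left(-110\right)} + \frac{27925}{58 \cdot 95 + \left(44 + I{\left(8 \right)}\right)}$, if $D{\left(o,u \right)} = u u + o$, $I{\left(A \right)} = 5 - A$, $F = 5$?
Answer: $\frac{120277057}{10990980} \approx 10.943$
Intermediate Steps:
$D{\left(o,u \right)} = o + u^{2}$ ($D{\left(o,u \right)} = u^{2} + o = o + u^{2}$)
$\frac{D{\left(F,-153 \right)}}{\left(-56 + 20\right) \left(-110\right)} + \frac{27925}{58 \cdot 95 + \left(44 + I{\left(8 \right)}\right)} = \frac{5 + \left(-153\right)^{2}}{\left(-56 + 20\right) \left(-110\right)} + \frac{27925}{58 \cdot 95 + \left(44 + \left(5 - 8\right)\right)} = \frac{5 + 23409}{\left(-36\right) \left(-110\right)} + \frac{27925}{5510 + \left(44 + \left(5 - 8\right)\right)} = \frac{23414}{3960} + \frac{27925}{5510 + \left(44 - 3\right)} = 23414 \cdot \frac{1}{3960} + \frac{27925}{5510 + 41} = \frac{11707}{1980} + \frac{27925}{5551} = \frac{120277057}{10990980}$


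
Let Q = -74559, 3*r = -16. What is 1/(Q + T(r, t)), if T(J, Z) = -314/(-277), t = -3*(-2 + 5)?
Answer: -277/20652529 ≈ -1.3412e-5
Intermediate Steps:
r = -16/3 (r = (⅓)*(-16) = -16/3 ≈ -5.3333)
t = -9 (t = -3*3 = -9)
T(J, Z) = 314/277 (T(J, Z) = -314*(-1/277) = 314/277)
1/(Q + T(r, t)) = 1/(-74559 + 314/277) = 1/(-20652529/277) = -277/20652529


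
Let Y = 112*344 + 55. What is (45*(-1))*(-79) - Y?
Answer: -35028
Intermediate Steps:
Y = 38583 (Y = 38528 + 55 = 38583)
(45*(-1))*(-79) - Y = (45*(-1))*(-79) - 1*38583 = -45*(-79) - 38583 = 3555 - 38583 = -35028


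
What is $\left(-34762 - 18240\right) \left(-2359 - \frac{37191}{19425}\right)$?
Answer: $\frac{115748205692}{925} \approx 1.2513 \cdot 10^{8}$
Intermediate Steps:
$\left(-34762 - 18240\right) \left(-2359 - \frac{37191}{19425}\right) = - 53002 \left(-2359 - \frac{1771}{925}\right) = \left(-53002\right) \left(- \frac{2183846}{925}\right) = \frac{115748205692}{925}$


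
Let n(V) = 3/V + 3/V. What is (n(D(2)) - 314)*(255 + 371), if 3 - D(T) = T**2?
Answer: -200320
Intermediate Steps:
D(T) = 3 - T**2
n(V) = 6/V
(n(D(2)) - 314)*(255 + 371) = (6/(3 - 1*2**2) - 314)*(255 + 371) = (6/(3 - 1*4) - 314)*626 = (6/(3 - 4) - 314)*626 = (6/(-1) - 314)*626 = (6*(-1) - 314)*626 = (-6 - 314)*626 = -320*626 = -200320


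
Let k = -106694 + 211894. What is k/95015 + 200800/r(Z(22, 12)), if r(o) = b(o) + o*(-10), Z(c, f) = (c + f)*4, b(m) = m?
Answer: -473756180/2907459 ≈ -162.95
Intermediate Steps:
Z(c, f) = 4*c + 4*f
k = 105200
r(o) = -9*o (r(o) = o + o*(-10) = o - 10*o = -9*o)
k/95015 + 200800/r(Z(22, 12)) = 105200/95015 + 200800/((-9*(4*22 + 4*12))) = 105200*(1/95015) + 200800/((-9*(88 + 48))) = 21040/19003 + 200800/((-9*136)) = 21040/19003 + 200800/(-1224) = 21040/19003 + 200800*(-1/1224) = 21040/19003 - 25100/153 = -473756180/2907459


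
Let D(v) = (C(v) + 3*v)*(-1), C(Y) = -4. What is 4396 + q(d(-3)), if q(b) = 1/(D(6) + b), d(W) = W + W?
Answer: 87919/20 ≈ 4396.0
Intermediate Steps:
d(W) = 2*W
D(v) = 4 - 3*v (D(v) = (-4 + 3*v)*(-1) = 4 - 3*v)
q(b) = 1/(-14 + b) (q(b) = 1/((4 - 3*6) + b) = 1/((4 - 18) + b) = 1/(-14 + b))
4396 + q(d(-3)) = 4396 + 1/(-14 + 2*(-3)) = 4396 + 1/(-14 - 6) = 4396 + 1/(-20) = 4396 - 1/20 = 87919/20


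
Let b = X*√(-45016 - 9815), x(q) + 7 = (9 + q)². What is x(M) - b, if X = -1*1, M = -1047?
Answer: 1077437 + 7*I*√1119 ≈ 1.0774e+6 + 234.16*I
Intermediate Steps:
X = -1
x(q) = -7 + (9 + q)²
b = -7*I*√1119 (b = -√(-45016 - 9815) = -√(-54831) = -7*I*√1119 ≈ -234.16*I)
x(M) - b = (-7 + (9 - 1047)²) - (-7)*I*√1119 = (-7 + (-1038)²) + 7*I*√1119 = (-7 + 1077444) + 7*I*√1119 = 1077437 + 7*I*√1119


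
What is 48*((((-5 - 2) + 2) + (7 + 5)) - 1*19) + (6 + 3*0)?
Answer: -570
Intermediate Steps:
48*((((-5 - 2) + 2) + (7 + 5)) - 1*19) + (6 + 3*0) = 48*(((-7 + 2) + 12) - 19) + (6 + 0) = 48*((-5 + 12) - 19) + 6 = 48*(7 - 19) + 6 = 48*(-12) + 6 = -576 + 6 = -570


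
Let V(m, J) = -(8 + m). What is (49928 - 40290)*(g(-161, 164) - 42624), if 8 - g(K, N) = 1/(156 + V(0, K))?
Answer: -30394247411/74 ≈ -4.1073e+8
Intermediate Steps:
V(m, J) = -8 - m
g(K, N) = 1183/148 (g(K, N) = 8 - 1/(156 + (-8 - 1*0)) = 8 - 1/(156 + (-8 + 0)) = 8 - 1/(156 - 8) = 8 - 1/148 = 1183/148)
(49928 - 40290)*(g(-161, 164) - 42624) = (49928 - 40290)*(1183/148 - 42624) = 9638*(-6307169/148) = -30394247411/74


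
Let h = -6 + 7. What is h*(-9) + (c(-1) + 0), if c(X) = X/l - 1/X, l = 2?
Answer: -17/2 ≈ -8.5000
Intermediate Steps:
h = 1
c(X) = X/2 - 1/X
h*(-9) + (c(-1) + 0) = 1*(-9) + (((½)*(-1) - 1/(-1)) + 0) = -9 + ((-½ - 1*(-1)) + 0) = -9 + ((-½ + 1) + 0) = -9 + (½ + 0) = -9 + ½ = -17/2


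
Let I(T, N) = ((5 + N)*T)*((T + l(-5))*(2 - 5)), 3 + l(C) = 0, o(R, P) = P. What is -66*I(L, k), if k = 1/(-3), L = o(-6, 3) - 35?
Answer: 1034880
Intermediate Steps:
l(C) = -3 (l(C) = -3 + 0 = -3)
L = -32 (L = 3 - 35 = -32)
k = -1/3 ≈ -0.33333
I(T, N) = T*(5 + N)*(9 - 3*T) (I(T, N) = ((5 + N)*T)*((T - 3)*(2 - 5)) = (T*(5 + N))*((-3 + T)*(-3)) = (T*(5 + N))*(9 - 3*T) = T*(5 + N)*(9 - 3*T))
-66*I(L, k) = -198*(-32)*(15 - 5*(-32) + 3*(-1/3) - 1*(-1/3)*(-32)) = -198*(-32)*(15 + 160 - 1 - 32/3) = -198*(-32)*490/3 = -66*(-15680) = 1034880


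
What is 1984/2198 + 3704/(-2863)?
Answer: -175800/449491 ≈ -0.39111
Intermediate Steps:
1984/2198 + 3704/(-2863) = 1984*(1/2198) + 3704*(-1/2863) = 992/1099 - 3704/2863 = -175800/449491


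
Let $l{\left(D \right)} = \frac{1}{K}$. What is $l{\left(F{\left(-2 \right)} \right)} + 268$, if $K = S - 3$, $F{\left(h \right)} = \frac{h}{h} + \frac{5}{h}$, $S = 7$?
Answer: $\frac{1073}{4} \approx 268.25$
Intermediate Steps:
$F{\left(h \right)} = 1 + \frac{5}{h}$
$K = 4$ ($K = 7 - 3 = 4$)
$l{\left(D \right)} = \frac{1}{4}$
$l{\left(F{\left(-2 \right)} \right)} + 268 = \frac{1}{4} + 268 = \frac{1073}{4}$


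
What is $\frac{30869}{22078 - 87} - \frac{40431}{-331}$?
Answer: $\frac{899335760}{7279021} \approx 123.55$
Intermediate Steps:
$\frac{30869}{22078 - 87} - \frac{40431}{-331} = \frac{30869}{21991} - - \frac{40431}{331} = 30869 \cdot \frac{1}{21991} + \frac{40431}{331} = \frac{30869}{21991} + \frac{40431}{331} = \frac{899335760}{7279021}$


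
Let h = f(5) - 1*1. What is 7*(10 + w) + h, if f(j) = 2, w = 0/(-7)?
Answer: 71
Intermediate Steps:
w = 0 (w = 0*(-⅐) = 0)
h = 1 (h = 2 - 1*1 = 2 - 1 = 1)
7*(10 + w) + h = 7*(10 + 0) + 1 = 7*10 + 1 = 70 + 1 = 71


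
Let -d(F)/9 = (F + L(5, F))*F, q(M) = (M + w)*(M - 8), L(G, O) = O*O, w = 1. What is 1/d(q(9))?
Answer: -1/9900 ≈ -0.00010101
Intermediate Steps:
L(G, O) = O**2
q(M) = (1 + M)*(-8 + M) (q(M) = (M + 1)*(M - 8) = (1 + M)*(-8 + M))
d(F) = -9*F*(F + F**2) (d(F) = -9*(F + F**2)*F = -9*F*(F + F**2))
1/d(q(9)) = 1/(-9*(-8 + 9**2 - 7*9)**2*(1 + (-8 + 9**2 - 7*9))) = 1/(-9*(-8 + 81 - 63)**2*(1 + (-8 + 81 - 63))) = 1/(-9*10**2*(1 + 10)) = 1/(-9*100*11) = 1/(-9900) = -1/9900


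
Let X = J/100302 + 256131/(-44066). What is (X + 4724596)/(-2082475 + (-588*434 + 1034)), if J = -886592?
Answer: -10441107288440419/5163851365436478 ≈ -2.0220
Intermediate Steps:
X = -32379507317/2209953966 (X = -886592/100302 + 256131/(-44066) = -886592*1/100302 + 256131*(-1/44066) = -443296/50151 - 256131/44066 = -32379507317/2209953966 ≈ -14.652)
(X + 4724596)/(-2082475 + (-588*434 + 1034)) = (-32379507317/2209953966 + 4724596)/(-2082475 + (-588*434 + 1034)) = 10441107288440419/(2209953966*(-2082475 + (-255192 + 1034))) = 10441107288440419/(2209953966*(-2082475 - 254158)) = (10441107288440419/2209953966)/(-2336633) = (10441107288440419/2209953966)*(-1/2336633) = -10441107288440419/5163851365436478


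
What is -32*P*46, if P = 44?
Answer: -64768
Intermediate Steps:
-32*P*46 = -32*44*46 = -1408*46 = -64768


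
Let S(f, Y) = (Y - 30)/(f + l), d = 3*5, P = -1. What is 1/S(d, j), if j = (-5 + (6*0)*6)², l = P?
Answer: -14/5 ≈ -2.8000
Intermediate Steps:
l = -1
d = 15
j = 25 (j = (-5 + 0*6)² = (-5 + 0)² = (-5)² = 25)
S(f, Y) = (-30 + Y)/(-1 + f) (S(f, Y) = (Y - 30)/(f - 1) = (-30 + Y)/(-1 + f))
1/S(d, j) = 1/((-30 + 25)/(-1 + 15)) = 1/(-5/14) = -14/5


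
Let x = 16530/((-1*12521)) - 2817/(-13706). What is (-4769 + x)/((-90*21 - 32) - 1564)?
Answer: 43084887143/31486437444 ≈ 1.3684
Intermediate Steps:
x = -10067817/9032254 (x = 16530/(-12521) - 2817*(-1/13706) = 16530*(-1/12521) + 2817/13706 = -870/659 + 2817/13706 = -10067817/9032254 ≈ -1.1147)
(-4769 + x)/((-90*21 - 32) - 1564) = (-4769 - 10067817/9032254)/((-90*21 - 32) - 1564) = -43084887143/(9032254*((-1890 - 32) - 1564)) = -43084887143/(9032254*(-1922 - 1564)) = -43084887143/9032254/(-3486) = -43084887143/9032254*(-1/3486) = 43084887143/31486437444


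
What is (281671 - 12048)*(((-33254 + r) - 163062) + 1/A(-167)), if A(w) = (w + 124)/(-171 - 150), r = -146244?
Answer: -3971481810857/43 ≈ -9.2360e+10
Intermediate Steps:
A(w) = -124/321 - w/321 (A(w) = (124 + w)/(-321) = (124 + w)*(-1/321) = -124/321 - w/321)
(281671 - 12048)*(((-33254 + r) - 163062) + 1/A(-167)) = (281671 - 12048)*(((-33254 - 146244) - 163062) + 1/(-124/321 - 1/321*(-167))) = 269623*((-179498 - 163062) + 1/(-124/321 + 167/321)) = 269623*(-342560 + 1/(43/321)) = 269623*(-342560 + 321/43) = 269623*(-14729759/43) = -3971481810857/43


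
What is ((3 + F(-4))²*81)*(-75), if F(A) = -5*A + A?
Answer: -2193075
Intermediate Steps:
F(A) = -4*A
((3 + F(-4))²*81)*(-75) = ((3 - 4*(-4))²*81)*(-75) = ((3 + 16)²*81)*(-75) = (19²*81)*(-75) = (361*81)*(-75) = 29241*(-75) = -2193075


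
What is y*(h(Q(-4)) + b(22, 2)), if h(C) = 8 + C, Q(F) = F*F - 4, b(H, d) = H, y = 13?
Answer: 546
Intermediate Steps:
Q(F) = -4 + F² (Q(F) = F² - 4 = -4 + F²)
y*(h(Q(-4)) + b(22, 2)) = 13*((8 + (-4 + (-4)²)) + 22) = 13*((8 + (-4 + 16)) + 22) = 13*((8 + 12) + 22) = 13*(20 + 22) = 13*42 = 546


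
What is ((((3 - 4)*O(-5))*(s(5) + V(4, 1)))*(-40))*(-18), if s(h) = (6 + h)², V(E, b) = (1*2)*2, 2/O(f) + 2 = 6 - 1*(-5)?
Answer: -20000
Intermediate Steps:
O(f) = 2/9 (O(f) = 2/(-2 + (6 - 1*(-5))) = 2/(-2 + (6 + 5)) = 2/(-2 + 11) = 2/9)
V(E, b) = 4 (V(E, b) = 2*2 = 4)
((((3 - 4)*O(-5))*(s(5) + V(4, 1)))*(-40))*(-18) = ((((3 - 4)*(2/9))*((6 + 5)² + 4))*(-40))*(-18) = (((-1*2/9)*(11² + 4))*(-40))*(-18) = (-2*(121 + 4)/9*(-40))*(-18) = (-2/9*125*(-40))*(-18) = -250/9*(-40)*(-18) = (10000/9)*(-18) = -20000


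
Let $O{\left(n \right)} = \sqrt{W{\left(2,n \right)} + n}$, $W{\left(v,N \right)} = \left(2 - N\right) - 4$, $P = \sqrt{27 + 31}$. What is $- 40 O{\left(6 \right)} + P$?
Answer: $\sqrt{58} - 40 i \sqrt{2} \approx 7.6158 - 56.569 i$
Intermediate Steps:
$P = \sqrt{58} \approx 7.6158$
$W{\left(v,N \right)} = -2 - N$
$O{\left(n \right)} = i \sqrt{2}$ ($O{\left(n \right)} = \sqrt{\left(-2 - n\right) + n} = \sqrt{-2} = i \sqrt{2}$)
$- 40 O{\left(6 \right)} + P = - 40 i \sqrt{2} + \sqrt{58} = \sqrt{58} - 40 i \sqrt{2}$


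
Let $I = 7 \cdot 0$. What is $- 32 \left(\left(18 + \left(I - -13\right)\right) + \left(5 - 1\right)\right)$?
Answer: $-1120$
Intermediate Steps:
$I = 0$
$- 32 \left(\left(18 + \left(I - -13\right)\right) + \left(5 - 1\right)\right) = - 32 \left(\left(18 + \left(0 - -13\right)\right) + \left(5 - 1\right)\right) = - 32 \left(\left(18 + \left(0 + 13\right)\right) + 4\right) = - 32 \left(\left(18 + 13\right) + 4\right) = - 32 \left(31 + 4\right) = \left(-32\right) 35 = -1120$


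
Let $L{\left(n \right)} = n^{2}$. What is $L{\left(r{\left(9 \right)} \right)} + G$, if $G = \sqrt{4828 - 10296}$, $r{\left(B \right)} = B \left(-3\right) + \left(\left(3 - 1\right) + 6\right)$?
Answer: $361 + 2 i \sqrt{1367} \approx 361.0 + 73.946 i$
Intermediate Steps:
$r{\left(B \right)} = 8 - 3 B$ ($r{\left(B \right)} = - 3 B + \left(2 + 6\right) = - 3 B + 8 = 8 - 3 B$)
$G = 2 i \sqrt{1367}$ ($G = \sqrt{-5468} = 2 i \sqrt{1367} \approx 73.946 i$)
$L{\left(r{\left(9 \right)} \right)} + G = \left(8 - 27\right)^{2} + 2 i \sqrt{1367} = \left(-19\right)^{2} + 2 i \sqrt{1367} = 361 + 2 i \sqrt{1367}$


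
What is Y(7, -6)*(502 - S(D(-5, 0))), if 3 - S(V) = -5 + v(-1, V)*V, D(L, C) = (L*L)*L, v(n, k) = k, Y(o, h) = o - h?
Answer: 209547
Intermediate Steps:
D(L, C) = L³ (D(L, C) = L²*L = L³)
S(V) = 8 - V² (S(V) = 3 - (-5 + V*V) = 3 - (-5 + V²) = 3 + (5 - V²) = 8 - V²)
Y(7, -6)*(502 - S(D(-5, 0))) = (7 - 1*(-6))*(502 - (8 - ((-5)³)²)) = (7 + 6)*(502 - (8 - 1*(-125)²)) = 13*(502 - (8 - 1*15625)) = 13*(502 - (8 - 15625)) = 13*(502 - 1*(-15617)) = 13*(502 + 15617) = 13*16119 = 209547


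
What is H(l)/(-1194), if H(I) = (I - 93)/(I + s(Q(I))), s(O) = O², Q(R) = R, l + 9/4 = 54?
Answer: 110/8691723 ≈ 1.2656e-5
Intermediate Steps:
l = 207/4 (l = -9/4 + 54 = 207/4 ≈ 51.750)
H(I) = (-93 + I)/(I + I²) (H(I) = (I - 93)/(I + I²) = (-93 + I)/(I + I²))
H(l)/(-1194) = ((-93 + 207/4)/((207/4)*(1 + 207/4)))/(-1194) = ((4/207)*(-165/4)/(211/4))*(-1/1194) = ((4/207)*(4/211)*(-165/4))*(-1/1194) = -220/14559*(-1/1194) = 110/8691723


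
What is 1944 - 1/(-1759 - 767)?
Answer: 4910545/2526 ≈ 1944.0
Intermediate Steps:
1944 - 1/(-1759 - 767) = 1944 - 1/(-2526) = 1944 - 1*(-1/2526) = 1944 + 1/2526 = 4910545/2526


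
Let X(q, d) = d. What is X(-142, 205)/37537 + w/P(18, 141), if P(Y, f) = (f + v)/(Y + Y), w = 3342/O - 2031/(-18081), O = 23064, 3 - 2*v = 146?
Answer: 1397207911049/10073437240307 ≈ 0.13870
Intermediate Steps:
v = -143/2 (v = 3/2 - ½*146 = 3/2 - 73 = -143/2 ≈ -71.500)
w = 5959427/23167788 (w = 3342/23064 - 2031/(-18081) = 3342*(1/23064) - 2031*(-1/18081) = 557/3844 + 677/6027 = 5959427/23167788 ≈ 0.25723)
P(Y, f) = (-143/2 + f)/(2*Y) (P(Y, f) = (f - 143/2)/(Y + Y) = (-143/2 + f)/((2*Y)) = (-143/2 + f)*(1/(2*Y)) = (-143/2 + f)/(2*Y))
X(-142, 205)/37537 + w/P(18, 141) = 205/37537 + 5959427/(23167788*(((¼)*(-143 + 2*141)/18))) = 205*(1/37537) + 5959427/(23167788*(((¼)*(1/18)*(-143 + 282)))) = 205/37537 + 5959427/(23167788*(((¼)*(1/18)*139))) = 205/37537 + 5959427/(23167788*(139/72)) = 205/37537 + (5959427/23167788)*(72/139) = 205/37537 + 35756562/268360211 = 1397207911049/10073437240307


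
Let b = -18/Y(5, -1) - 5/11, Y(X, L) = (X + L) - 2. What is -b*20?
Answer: 2080/11 ≈ 189.09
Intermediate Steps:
Y(X, L) = -2 + L + X (Y(X, L) = (L + X) - 2 = -2 + L + X)
b = -104/11 (b = -18/(-2 - 1 + 5) - 5/11 = -18/2 - 5*1/11 = -18*1/2 - 5/11 = -9 - 5/11 = -104/11 ≈ -9.4545)
-b*20 = -1*(-104/11)*20 = (104/11)*20 = 2080/11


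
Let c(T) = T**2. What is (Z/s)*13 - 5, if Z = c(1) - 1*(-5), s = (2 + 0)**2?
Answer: 29/2 ≈ 14.500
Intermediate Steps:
s = 4 (s = 2**2 = 4)
Z = 6 (Z = 1**2 - 1*(-5) = 1 + 5 = 6)
(Z/s)*13 - 5 = (6/4)*13 - 5 = (6*(1/4))*13 - 5 = (3/2)*13 - 5 = 39/2 - 5 = 29/2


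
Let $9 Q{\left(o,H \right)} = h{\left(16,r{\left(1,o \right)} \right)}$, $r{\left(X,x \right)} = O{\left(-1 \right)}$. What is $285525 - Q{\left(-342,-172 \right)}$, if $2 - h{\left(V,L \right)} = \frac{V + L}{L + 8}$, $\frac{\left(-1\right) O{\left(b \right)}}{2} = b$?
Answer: $\frac{12848624}{45} \approx 2.8553 \cdot 10^{5}$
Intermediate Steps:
$O{\left(b \right)} = - 2 b$
$r{\left(X,x \right)} = 2$ ($r{\left(X,x \right)} = \left(-2\right) \left(-1\right) = 2$)
$h{\left(V,L \right)} = 2 - \frac{L + V}{8 + L}$ ($h{\left(V,L \right)} = 2 - \frac{V + L}{L + 8} = 2 - \frac{L + V}{8 + L}$)
$Q{\left(o,H \right)} = \frac{1}{45}$ ($Q{\left(o,H \right)} = \frac{\frac{1}{8 + 2} \left(16 + 2 - 16\right)}{9} = \frac{\frac{1}{10} \left(16 + 2 - 16\right)}{9} = \frac{\frac{1}{10} \cdot 2}{9} = \frac{1}{9} \cdot \frac{1}{5} = \frac{1}{45}$)
$285525 - Q{\left(-342,-172 \right)} = 285525 - \frac{1}{45} = \frac{12848624}{45}$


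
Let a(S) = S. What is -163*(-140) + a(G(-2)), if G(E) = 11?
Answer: 22831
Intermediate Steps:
-163*(-140) + a(G(-2)) = -163*(-140) + 11 = 22820 + 11 = 22831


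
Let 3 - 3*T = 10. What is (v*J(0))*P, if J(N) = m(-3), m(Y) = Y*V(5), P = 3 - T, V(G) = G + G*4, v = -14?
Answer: 5600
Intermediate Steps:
T = -7/3 (T = 1 - ⅓*10 = 1 - 10/3 = -7/3 ≈ -2.3333)
V(G) = 5*G (V(G) = G + 4*G = 5*G)
P = 16/3 (P = 3 - 1*(-7/3) = 3 + 7/3 = 16/3 ≈ 5.3333)
m(Y) = 25*Y (m(Y) = Y*(5*5) = Y*25 = 25*Y)
J(N) = -75 (J(N) = 25*(-3) = -75)
(v*J(0))*P = -14*(-75)*(16/3) = 1050*(16/3) = 5600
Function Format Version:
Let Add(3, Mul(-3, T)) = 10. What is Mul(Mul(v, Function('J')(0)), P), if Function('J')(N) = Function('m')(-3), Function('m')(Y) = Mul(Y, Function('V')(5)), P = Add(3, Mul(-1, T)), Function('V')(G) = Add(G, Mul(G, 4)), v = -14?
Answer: 5600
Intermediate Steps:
T = Rational(-7, 3) (T = Add(1, Mul(Rational(-1, 3), 10)) = Add(1, Rational(-10, 3)) = Rational(-7, 3) ≈ -2.3333)
Function('V')(G) = Mul(5, G) (Function('V')(G) = Add(G, Mul(4, G)) = Mul(5, G))
P = Rational(16, 3) (P = Add(3, Mul(-1, Rational(-7, 3))) = Add(3, Rational(7, 3)) = Rational(16, 3) ≈ 5.3333)
Function('m')(Y) = Mul(25, Y) (Function('m')(Y) = Mul(Y, Mul(5, 5)) = Mul(Y, 25) = Mul(25, Y))
Function('J')(N) = -75 (Function('J')(N) = Mul(25, -3) = -75)
Mul(Mul(v, Function('J')(0)), P) = Mul(Mul(-14, -75), Rational(16, 3)) = Mul(1050, Rational(16, 3)) = 5600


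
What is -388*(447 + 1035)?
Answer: -575016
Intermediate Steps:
-388*(447 + 1035) = -388*1482 = -575016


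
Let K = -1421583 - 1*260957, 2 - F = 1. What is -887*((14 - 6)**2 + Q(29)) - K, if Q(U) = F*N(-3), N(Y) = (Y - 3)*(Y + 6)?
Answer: 1641738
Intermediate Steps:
F = 1 (F = 2 - 1*1 = 2 - 1 = 1)
N(Y) = (-3 + Y)*(6 + Y)
Q(U) = -18 (Q(U) = 1*(-18 + (-3)**2 + 3*(-3)) = 1*(-18 + 9 - 9) = 1*(-18) = -18)
K = -1682540 (K = -1421583 - 260957 = -1682540)
-887*((14 - 6)**2 + Q(29)) - K = -887*((14 - 6)**2 - 18) - 1*(-1682540) = -887*(8**2 - 18) + 1682540 = -887*(64 - 18) + 1682540 = -887*46 + 1682540 = -40802 + 1682540 = 1641738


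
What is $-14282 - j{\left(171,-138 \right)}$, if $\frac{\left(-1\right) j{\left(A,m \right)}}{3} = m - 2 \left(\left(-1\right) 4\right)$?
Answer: $-14672$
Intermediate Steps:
$j{\left(A,m \right)} = -24 - 3 m$ ($j{\left(A,m \right)} = - 3 \left(m - 2 \left(\left(-1\right) 4\right)\right) = - 3 \left(m - -8\right) = - 3 \left(m + 8\right) = - 3 \left(8 + m\right) = -24 - 3 m$)
$-14282 - j{\left(171,-138 \right)} = -14282 - \left(-24 - -414\right) = -14282 - \left(-24 + 414\right) = -14282 - 390 = -14672$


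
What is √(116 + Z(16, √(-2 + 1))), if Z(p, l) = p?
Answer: 2*√33 ≈ 11.489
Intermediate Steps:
√(116 + Z(16, √(-2 + 1))) = √(116 + 16) = √132 = 2*√33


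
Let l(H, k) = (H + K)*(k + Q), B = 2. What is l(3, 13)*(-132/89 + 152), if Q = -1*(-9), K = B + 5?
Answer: 2947120/89 ≈ 33114.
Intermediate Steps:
K = 7 (K = 2 + 5 = 7)
Q = 9
l(H, k) = (7 + H)*(9 + k) (l(H, k) = (H + 7)*(k + 9) = (7 + H)*(9 + k))
l(3, 13)*(-132/89 + 152) = (63 + 7*13 + 9*3 + 3*13)*(-132/89 + 152) = (63 + 91 + 27 + 39)*(-132*1/89 + 152) = 220*(-132/89 + 152) = 220*(13396/89) = 2947120/89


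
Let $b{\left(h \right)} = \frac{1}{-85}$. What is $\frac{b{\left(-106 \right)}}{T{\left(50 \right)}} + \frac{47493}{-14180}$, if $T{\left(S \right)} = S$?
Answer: $- \frac{20185943}{6026500} \approx -3.3495$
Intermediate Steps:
$b{\left(h \right)} = - \frac{1}{85}$
$\frac{b{\left(-106 \right)}}{T{\left(50 \right)}} + \frac{47493}{-14180} = - \frac{1}{85 \cdot 50} + \frac{47493}{-14180} = \left(- \frac{1}{85}\right) \frac{1}{50} + 47493 \left(- \frac{1}{14180}\right) = - \frac{1}{4250} - \frac{47493}{14180} = - \frac{20185943}{6026500}$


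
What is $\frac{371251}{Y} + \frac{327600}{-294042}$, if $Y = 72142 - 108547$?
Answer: $- \frac{2883087251}{254871405} \approx -11.312$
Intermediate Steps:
$Y = -36405$
$\frac{371251}{Y} + \frac{327600}{-294042} = \frac{371251}{-36405} + \frac{327600}{-294042} = 371251 \left(- \frac{1}{36405}\right) + 327600 \left(- \frac{1}{294042}\right) = - \frac{371251}{36405} - \frac{7800}{7001} = - \frac{2883087251}{254871405}$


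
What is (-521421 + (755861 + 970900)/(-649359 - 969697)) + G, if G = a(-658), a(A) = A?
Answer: -845276864185/1619056 ≈ -5.2208e+5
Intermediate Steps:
G = -658
(-521421 + (755861 + 970900)/(-649359 - 969697)) + G = (-521421 + (755861 + 970900)/(-649359 - 969697)) - 658 = (-521421 + 1726761/(-1619056)) - 658 = (-521421 + 1726761*(-1/1619056)) - 658 = (-521421 - 1726761/1619056) - 658 = -844211525337/1619056 - 658 = -845276864185/1619056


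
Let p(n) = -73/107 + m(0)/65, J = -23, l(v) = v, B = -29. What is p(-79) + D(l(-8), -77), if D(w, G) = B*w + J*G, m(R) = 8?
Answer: 13926976/6955 ≈ 2002.4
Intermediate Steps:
p(n) = -3889/6955 (p(n) = -73/107 + 8/65 = -3889/6955)
D(w, G) = -29*w - 23*G
p(-79) + D(l(-8), -77) = -3889/6955 + (-29*(-8) - 23*(-77)) = -3889/6955 + (232 + 1771) = -3889/6955 + 2003 = 13926976/6955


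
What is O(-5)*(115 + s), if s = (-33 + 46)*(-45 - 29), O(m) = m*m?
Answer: -21175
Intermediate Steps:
O(m) = m²
s = -962 (s = 13*(-74) = -962)
O(-5)*(115 + s) = (-5)²*(115 - 962) = 25*(-847) = -21175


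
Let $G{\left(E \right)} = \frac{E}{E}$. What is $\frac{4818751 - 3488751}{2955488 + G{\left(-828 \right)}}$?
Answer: $\frac{1330000}{2955489} \approx 0.45001$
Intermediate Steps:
$G{\left(E \right)} = 1$
$\frac{4818751 - 3488751}{2955488 + G{\left(-828 \right)}} = \frac{4818751 - 3488751}{2955488 + 1} = \frac{1330000}{2955489}$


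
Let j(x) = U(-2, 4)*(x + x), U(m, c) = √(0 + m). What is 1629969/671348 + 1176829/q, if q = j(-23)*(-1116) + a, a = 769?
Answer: 9199712787927605/3538917767344244 - 60413693544*I*√2/5271361153 ≈ 2.5996 - 16.208*I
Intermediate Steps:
U(m, c) = √m
j(x) = 2*I*x*√2 (j(x) = √(-2)*(x + x) = (I*√2)*(2*x) = 2*I*x*√2)
q = 769 + 51336*I*√2 (q = (2*I*(-23)*√2)*(-1116) + 769 = -46*I*√2*(-1116) + 769 = 51336*I*√2 + 769 = 769 + 51336*I*√2 ≈ 769.0 + 72600.0*I)
1629969/671348 + 1176829/q = 1629969/671348 + 1176829/(769 + 51336*I*√2)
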